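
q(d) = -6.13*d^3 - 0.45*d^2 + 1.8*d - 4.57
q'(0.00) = 1.80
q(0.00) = -4.57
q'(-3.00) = -161.01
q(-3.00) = 151.49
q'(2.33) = -100.13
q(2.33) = -80.36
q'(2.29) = -96.70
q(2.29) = -76.42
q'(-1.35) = -30.50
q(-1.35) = 7.26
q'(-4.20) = -318.82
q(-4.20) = 434.09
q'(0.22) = 0.71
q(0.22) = -4.26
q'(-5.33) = -515.84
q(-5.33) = 901.25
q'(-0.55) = -3.27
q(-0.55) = -4.68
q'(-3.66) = -241.25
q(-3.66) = 283.35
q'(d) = -18.39*d^2 - 0.9*d + 1.8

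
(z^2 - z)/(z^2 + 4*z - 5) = z/(z + 5)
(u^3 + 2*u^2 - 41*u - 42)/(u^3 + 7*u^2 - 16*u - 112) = (u^2 - 5*u - 6)/(u^2 - 16)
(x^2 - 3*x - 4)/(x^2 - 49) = (x^2 - 3*x - 4)/(x^2 - 49)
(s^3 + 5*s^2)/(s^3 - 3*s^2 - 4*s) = s*(s + 5)/(s^2 - 3*s - 4)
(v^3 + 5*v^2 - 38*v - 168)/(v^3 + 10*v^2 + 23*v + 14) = (v^2 - 2*v - 24)/(v^2 + 3*v + 2)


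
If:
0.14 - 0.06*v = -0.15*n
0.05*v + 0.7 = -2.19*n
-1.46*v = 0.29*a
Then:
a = -7.31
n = -0.35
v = 1.45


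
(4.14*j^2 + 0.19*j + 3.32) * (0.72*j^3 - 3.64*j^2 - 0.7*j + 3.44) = 2.9808*j^5 - 14.9328*j^4 - 1.1992*j^3 + 2.0238*j^2 - 1.6704*j + 11.4208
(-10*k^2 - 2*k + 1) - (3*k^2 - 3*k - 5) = -13*k^2 + k + 6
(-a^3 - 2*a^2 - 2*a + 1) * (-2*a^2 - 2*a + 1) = 2*a^5 + 6*a^4 + 7*a^3 - 4*a + 1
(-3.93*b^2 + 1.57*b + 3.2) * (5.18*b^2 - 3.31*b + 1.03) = -20.3574*b^4 + 21.1409*b^3 + 7.3314*b^2 - 8.9749*b + 3.296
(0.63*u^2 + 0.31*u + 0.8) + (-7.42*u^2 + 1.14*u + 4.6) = -6.79*u^2 + 1.45*u + 5.4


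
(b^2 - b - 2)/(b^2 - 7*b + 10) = (b + 1)/(b - 5)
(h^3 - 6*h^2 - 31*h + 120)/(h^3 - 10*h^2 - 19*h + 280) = (h - 3)/(h - 7)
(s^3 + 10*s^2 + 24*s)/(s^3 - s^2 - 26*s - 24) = s*(s + 6)/(s^2 - 5*s - 6)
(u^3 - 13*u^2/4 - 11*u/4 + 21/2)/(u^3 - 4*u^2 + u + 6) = (u + 7/4)/(u + 1)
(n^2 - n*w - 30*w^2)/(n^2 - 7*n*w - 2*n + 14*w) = (n^2 - n*w - 30*w^2)/(n^2 - 7*n*w - 2*n + 14*w)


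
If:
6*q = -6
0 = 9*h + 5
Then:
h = -5/9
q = -1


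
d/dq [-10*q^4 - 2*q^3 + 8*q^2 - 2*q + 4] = -40*q^3 - 6*q^2 + 16*q - 2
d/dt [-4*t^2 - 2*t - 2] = -8*t - 2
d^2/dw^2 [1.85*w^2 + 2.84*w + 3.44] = 3.70000000000000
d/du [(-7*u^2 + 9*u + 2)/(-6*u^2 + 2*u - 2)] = (20*u^2 + 26*u - 11)/(2*(9*u^4 - 6*u^3 + 7*u^2 - 2*u + 1))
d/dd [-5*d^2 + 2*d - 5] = 2 - 10*d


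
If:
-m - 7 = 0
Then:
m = -7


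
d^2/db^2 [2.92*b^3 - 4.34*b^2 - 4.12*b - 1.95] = 17.52*b - 8.68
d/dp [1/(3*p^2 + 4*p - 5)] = 2*(-3*p - 2)/(3*p^2 + 4*p - 5)^2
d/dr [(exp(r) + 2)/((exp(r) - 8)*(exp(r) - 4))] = (-exp(2*r) - 4*exp(r) + 56)*exp(r)/(exp(4*r) - 24*exp(3*r) + 208*exp(2*r) - 768*exp(r) + 1024)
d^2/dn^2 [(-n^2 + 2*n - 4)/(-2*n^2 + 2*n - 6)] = (-n^3 + 3*n^2 + 6*n - 5)/(n^6 - 3*n^5 + 12*n^4 - 19*n^3 + 36*n^2 - 27*n + 27)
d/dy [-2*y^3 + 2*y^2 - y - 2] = -6*y^2 + 4*y - 1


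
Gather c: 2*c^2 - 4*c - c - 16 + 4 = 2*c^2 - 5*c - 12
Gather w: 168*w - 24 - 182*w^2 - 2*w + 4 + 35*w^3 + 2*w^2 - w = 35*w^3 - 180*w^2 + 165*w - 20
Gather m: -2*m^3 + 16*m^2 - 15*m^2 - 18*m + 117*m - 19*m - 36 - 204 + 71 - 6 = -2*m^3 + m^2 + 80*m - 175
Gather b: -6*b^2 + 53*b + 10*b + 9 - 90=-6*b^2 + 63*b - 81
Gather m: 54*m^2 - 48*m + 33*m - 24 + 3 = 54*m^2 - 15*m - 21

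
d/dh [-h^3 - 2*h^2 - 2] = h*(-3*h - 4)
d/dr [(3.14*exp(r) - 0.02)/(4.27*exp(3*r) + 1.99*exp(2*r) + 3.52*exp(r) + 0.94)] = (-26.8156*exp(3*r) - 5.9924*exp(2*r) + 0.0795999999999992*exp(r) + 3.022)*exp(r)/(18.2329*exp(6*r) + 16.9946*exp(5*r) + 34.0209*exp(4*r) + 22.0372*exp(3*r) + 16.1316*exp(2*r) + 6.6176*exp(r) + 0.8836)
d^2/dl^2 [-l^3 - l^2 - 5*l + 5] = -6*l - 2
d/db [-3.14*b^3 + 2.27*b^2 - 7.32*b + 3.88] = -9.42*b^2 + 4.54*b - 7.32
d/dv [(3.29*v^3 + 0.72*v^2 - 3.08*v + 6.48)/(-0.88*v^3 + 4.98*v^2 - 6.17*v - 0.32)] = (17.0178*v^4 - 46.0194*v^3 + 24.8448*v^2 - 65.0016*v + 40.9672)/(0.7744*v^6 - 8.7648*v^5 + 35.6596*v^4 - 60.89*v^3 + 34.8817*v^2 + 3.9488*v + 0.1024)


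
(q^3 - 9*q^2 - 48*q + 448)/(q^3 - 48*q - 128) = (q^2 - q - 56)/(q^2 + 8*q + 16)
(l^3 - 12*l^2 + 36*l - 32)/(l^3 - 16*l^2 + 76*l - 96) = (l - 2)/(l - 6)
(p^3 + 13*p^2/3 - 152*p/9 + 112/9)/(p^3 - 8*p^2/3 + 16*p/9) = (p + 7)/p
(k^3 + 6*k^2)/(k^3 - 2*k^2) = (k + 6)/(k - 2)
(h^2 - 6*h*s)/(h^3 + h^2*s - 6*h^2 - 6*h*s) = (h - 6*s)/(h^2 + h*s - 6*h - 6*s)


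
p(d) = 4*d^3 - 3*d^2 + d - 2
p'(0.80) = 3.88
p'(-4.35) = 254.17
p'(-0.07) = 1.48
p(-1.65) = -29.79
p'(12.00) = 1657.00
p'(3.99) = 168.10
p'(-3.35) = 155.77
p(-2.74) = -109.55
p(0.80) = -1.07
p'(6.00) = 397.00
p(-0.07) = -2.09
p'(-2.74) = 107.53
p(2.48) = 43.04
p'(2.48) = 59.92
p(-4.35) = -392.37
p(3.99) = 208.31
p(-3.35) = -189.40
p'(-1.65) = 43.57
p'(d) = 12*d^2 - 6*d + 1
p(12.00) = 6490.00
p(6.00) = 760.00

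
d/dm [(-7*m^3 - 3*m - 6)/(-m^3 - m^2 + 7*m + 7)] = (7*m^4 - 104*m^3 - 168*m^2 - 12*m + 21)/(m^6 + 2*m^5 - 13*m^4 - 28*m^3 + 35*m^2 + 98*m + 49)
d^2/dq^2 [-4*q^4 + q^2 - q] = 2 - 48*q^2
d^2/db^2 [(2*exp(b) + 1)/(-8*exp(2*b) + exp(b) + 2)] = (-128*exp(4*b) - 272*exp(3*b) - 168*exp(2*b) - 61*exp(b) - 6)*exp(b)/(512*exp(6*b) - 192*exp(5*b) - 360*exp(4*b) + 95*exp(3*b) + 90*exp(2*b) - 12*exp(b) - 8)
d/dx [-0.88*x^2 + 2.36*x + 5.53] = 2.36 - 1.76*x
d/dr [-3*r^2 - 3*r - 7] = -6*r - 3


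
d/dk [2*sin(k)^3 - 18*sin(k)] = 6*(sin(k)^2 - 3)*cos(k)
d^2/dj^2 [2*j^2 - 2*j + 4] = 4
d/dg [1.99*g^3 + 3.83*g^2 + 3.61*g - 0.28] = 5.97*g^2 + 7.66*g + 3.61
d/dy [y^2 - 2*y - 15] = 2*y - 2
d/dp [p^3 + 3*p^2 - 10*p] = 3*p^2 + 6*p - 10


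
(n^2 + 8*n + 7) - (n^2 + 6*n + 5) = 2*n + 2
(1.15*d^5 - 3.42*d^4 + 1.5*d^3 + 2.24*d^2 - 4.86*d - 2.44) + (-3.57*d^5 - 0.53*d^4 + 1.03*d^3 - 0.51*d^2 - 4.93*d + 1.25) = -2.42*d^5 - 3.95*d^4 + 2.53*d^3 + 1.73*d^2 - 9.79*d - 1.19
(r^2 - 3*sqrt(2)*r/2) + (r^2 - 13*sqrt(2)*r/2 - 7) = 2*r^2 - 8*sqrt(2)*r - 7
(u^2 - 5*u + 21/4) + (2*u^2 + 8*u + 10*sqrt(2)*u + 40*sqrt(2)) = 3*u^2 + 3*u + 10*sqrt(2)*u + 21/4 + 40*sqrt(2)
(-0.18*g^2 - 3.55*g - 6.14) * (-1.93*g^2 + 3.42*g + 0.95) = 0.3474*g^4 + 6.2359*g^3 - 0.4618*g^2 - 24.3713*g - 5.833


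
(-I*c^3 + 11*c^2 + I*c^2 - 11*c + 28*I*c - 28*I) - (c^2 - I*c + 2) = -I*c^3 + 10*c^2 + I*c^2 - 11*c + 29*I*c - 2 - 28*I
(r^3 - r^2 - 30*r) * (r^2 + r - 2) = r^5 - 33*r^3 - 28*r^2 + 60*r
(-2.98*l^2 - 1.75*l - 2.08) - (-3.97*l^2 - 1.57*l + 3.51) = 0.99*l^2 - 0.18*l - 5.59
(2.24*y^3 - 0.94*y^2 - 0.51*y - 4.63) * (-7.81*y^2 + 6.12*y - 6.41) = -17.4944*y^5 + 21.0502*y^4 - 16.1281*y^3 + 39.0645*y^2 - 25.0665*y + 29.6783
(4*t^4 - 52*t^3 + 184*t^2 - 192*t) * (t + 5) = 4*t^5 - 32*t^4 - 76*t^3 + 728*t^2 - 960*t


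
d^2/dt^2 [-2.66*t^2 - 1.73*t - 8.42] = -5.32000000000000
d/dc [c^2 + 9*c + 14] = 2*c + 9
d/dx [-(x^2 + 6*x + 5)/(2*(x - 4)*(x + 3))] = (7*x^2 + 34*x + 67)/(2*(x^4 - 2*x^3 - 23*x^2 + 24*x + 144))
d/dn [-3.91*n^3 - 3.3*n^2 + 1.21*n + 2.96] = -11.73*n^2 - 6.6*n + 1.21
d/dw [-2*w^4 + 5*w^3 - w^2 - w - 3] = -8*w^3 + 15*w^2 - 2*w - 1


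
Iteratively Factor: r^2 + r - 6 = (r - 2)*(r + 3)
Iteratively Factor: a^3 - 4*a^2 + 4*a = (a)*(a^2 - 4*a + 4) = a*(a - 2)*(a - 2)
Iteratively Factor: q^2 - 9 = (q - 3)*(q + 3)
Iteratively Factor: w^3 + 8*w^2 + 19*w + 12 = (w + 4)*(w^2 + 4*w + 3) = (w + 3)*(w + 4)*(w + 1)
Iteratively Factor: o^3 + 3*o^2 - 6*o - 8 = (o + 4)*(o^2 - o - 2) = (o + 1)*(o + 4)*(o - 2)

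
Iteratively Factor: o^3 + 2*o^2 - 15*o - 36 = (o + 3)*(o^2 - o - 12) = (o - 4)*(o + 3)*(o + 3)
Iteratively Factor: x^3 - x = (x + 1)*(x^2 - x) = (x - 1)*(x + 1)*(x)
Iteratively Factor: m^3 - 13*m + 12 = (m + 4)*(m^2 - 4*m + 3) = (m - 3)*(m + 4)*(m - 1)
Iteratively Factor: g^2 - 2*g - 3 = (g + 1)*(g - 3)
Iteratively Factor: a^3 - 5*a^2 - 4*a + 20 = (a + 2)*(a^2 - 7*a + 10) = (a - 5)*(a + 2)*(a - 2)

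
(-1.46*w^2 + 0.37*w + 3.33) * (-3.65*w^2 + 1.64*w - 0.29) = 5.329*w^4 - 3.7449*w^3 - 11.1243*w^2 + 5.3539*w - 0.9657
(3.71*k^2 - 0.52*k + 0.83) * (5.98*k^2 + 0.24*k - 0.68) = 22.1858*k^4 - 2.2192*k^3 + 2.3158*k^2 + 0.5528*k - 0.5644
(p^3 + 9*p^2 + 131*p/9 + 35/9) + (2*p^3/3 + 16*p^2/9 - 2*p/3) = 5*p^3/3 + 97*p^2/9 + 125*p/9 + 35/9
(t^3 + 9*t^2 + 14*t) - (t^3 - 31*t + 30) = 9*t^2 + 45*t - 30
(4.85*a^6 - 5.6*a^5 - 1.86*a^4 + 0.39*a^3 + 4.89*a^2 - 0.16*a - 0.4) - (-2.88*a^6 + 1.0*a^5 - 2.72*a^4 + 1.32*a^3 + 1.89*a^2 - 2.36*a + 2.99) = 7.73*a^6 - 6.6*a^5 + 0.86*a^4 - 0.93*a^3 + 3.0*a^2 + 2.2*a - 3.39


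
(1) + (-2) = -1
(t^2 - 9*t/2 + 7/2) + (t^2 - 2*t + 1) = 2*t^2 - 13*t/2 + 9/2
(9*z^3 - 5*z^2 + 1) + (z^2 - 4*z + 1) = 9*z^3 - 4*z^2 - 4*z + 2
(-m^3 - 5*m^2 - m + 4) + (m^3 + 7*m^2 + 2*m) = 2*m^2 + m + 4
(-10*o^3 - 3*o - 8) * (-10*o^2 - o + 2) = 100*o^5 + 10*o^4 + 10*o^3 + 83*o^2 + 2*o - 16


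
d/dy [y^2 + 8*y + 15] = 2*y + 8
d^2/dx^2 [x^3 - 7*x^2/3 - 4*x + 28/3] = 6*x - 14/3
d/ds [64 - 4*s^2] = -8*s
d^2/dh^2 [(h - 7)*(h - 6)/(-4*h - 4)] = -28/(h^3 + 3*h^2 + 3*h + 1)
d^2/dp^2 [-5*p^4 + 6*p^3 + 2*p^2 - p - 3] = -60*p^2 + 36*p + 4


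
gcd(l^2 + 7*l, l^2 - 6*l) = l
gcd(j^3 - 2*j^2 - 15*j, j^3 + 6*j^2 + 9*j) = j^2 + 3*j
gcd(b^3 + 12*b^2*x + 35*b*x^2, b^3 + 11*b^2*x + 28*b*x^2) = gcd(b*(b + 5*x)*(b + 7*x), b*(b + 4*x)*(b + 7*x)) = b^2 + 7*b*x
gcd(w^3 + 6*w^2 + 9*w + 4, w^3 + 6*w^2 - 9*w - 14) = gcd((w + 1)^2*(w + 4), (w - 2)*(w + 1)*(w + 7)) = w + 1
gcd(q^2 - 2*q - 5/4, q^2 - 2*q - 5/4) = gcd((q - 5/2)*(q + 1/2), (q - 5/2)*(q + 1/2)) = q^2 - 2*q - 5/4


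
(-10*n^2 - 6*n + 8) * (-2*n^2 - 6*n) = 20*n^4 + 72*n^3 + 20*n^2 - 48*n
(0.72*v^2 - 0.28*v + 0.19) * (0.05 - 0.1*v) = -0.072*v^3 + 0.064*v^2 - 0.033*v + 0.0095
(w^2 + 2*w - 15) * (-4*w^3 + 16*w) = -4*w^5 - 8*w^4 + 76*w^3 + 32*w^2 - 240*w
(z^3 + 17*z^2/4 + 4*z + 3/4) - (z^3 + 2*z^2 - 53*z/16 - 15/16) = 9*z^2/4 + 117*z/16 + 27/16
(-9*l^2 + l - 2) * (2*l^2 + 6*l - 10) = -18*l^4 - 52*l^3 + 92*l^2 - 22*l + 20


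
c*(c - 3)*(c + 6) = c^3 + 3*c^2 - 18*c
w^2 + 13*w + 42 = (w + 6)*(w + 7)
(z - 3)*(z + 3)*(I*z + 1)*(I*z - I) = -z^4 + z^3 + I*z^3 + 9*z^2 - I*z^2 - 9*z - 9*I*z + 9*I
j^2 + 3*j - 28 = (j - 4)*(j + 7)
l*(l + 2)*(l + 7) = l^3 + 9*l^2 + 14*l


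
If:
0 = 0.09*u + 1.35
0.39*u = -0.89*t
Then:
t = 6.57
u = -15.00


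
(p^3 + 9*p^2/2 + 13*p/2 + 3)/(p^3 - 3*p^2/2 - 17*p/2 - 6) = (p + 2)/(p - 4)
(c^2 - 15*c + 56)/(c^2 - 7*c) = (c - 8)/c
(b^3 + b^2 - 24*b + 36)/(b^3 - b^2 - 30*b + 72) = (b - 2)/(b - 4)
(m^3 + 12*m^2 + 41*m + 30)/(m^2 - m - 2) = (m^2 + 11*m + 30)/(m - 2)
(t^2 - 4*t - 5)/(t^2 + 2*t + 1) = (t - 5)/(t + 1)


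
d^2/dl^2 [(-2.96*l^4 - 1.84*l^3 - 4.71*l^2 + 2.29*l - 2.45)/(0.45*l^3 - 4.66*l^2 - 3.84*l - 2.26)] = (-1.77635683940025e-15*l^8 - 5.6843418860808e-14*l^7 - 148.410622*l^6 - 352.161234*l^5 - 554.977991999999*l^4 - 135.438188*l^3 - 245.479032*l^2 - 479.089668*l - 108.509264)/(0.091125*l^9 - 2.83095*l^8 + 26.98326*l^7 - 54.252766*l^6 - 201.821832*l^5 - 329.943576*l^4 - 292.375908*l^3 - 171.379416*l^2 - 58.839552*l - 11.543176)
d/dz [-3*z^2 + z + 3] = 1 - 6*z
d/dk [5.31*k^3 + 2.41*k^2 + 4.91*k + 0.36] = 15.93*k^2 + 4.82*k + 4.91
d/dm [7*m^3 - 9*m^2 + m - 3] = 21*m^2 - 18*m + 1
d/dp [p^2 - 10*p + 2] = 2*p - 10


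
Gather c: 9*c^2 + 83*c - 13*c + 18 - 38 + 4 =9*c^2 + 70*c - 16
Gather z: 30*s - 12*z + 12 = 30*s - 12*z + 12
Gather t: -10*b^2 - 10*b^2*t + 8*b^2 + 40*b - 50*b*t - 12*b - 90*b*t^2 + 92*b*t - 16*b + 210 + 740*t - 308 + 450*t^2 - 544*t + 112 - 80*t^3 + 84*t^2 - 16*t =-2*b^2 + 12*b - 80*t^3 + t^2*(534 - 90*b) + t*(-10*b^2 + 42*b + 180) + 14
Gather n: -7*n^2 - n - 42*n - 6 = -7*n^2 - 43*n - 6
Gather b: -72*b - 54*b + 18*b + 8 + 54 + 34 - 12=84 - 108*b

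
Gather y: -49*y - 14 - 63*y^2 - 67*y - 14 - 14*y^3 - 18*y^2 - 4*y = -14*y^3 - 81*y^2 - 120*y - 28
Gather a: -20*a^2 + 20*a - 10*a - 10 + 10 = -20*a^2 + 10*a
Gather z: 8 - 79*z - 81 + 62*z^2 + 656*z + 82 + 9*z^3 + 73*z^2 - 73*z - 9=9*z^3 + 135*z^2 + 504*z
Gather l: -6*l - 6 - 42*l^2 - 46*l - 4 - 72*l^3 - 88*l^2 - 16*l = -72*l^3 - 130*l^2 - 68*l - 10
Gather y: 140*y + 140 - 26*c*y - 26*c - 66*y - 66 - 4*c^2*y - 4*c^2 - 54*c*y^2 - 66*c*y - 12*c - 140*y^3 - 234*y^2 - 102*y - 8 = -4*c^2 - 38*c - 140*y^3 + y^2*(-54*c - 234) + y*(-4*c^2 - 92*c - 28) + 66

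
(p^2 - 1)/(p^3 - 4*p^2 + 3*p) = (p + 1)/(p*(p - 3))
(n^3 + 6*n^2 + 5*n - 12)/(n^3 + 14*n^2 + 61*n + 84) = (n - 1)/(n + 7)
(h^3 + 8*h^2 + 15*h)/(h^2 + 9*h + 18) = h*(h + 5)/(h + 6)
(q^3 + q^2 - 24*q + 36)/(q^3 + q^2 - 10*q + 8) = (q^2 + 3*q - 18)/(q^2 + 3*q - 4)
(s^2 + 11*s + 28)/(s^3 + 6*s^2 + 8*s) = (s + 7)/(s*(s + 2))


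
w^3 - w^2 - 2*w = w*(w - 2)*(w + 1)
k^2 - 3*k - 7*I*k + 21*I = (k - 3)*(k - 7*I)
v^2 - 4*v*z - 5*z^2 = (v - 5*z)*(v + z)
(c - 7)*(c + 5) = c^2 - 2*c - 35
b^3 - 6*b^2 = b^2*(b - 6)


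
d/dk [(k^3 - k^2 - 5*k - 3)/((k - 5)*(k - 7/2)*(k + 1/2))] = 8*(-14*k^4 + 73*k^3 - 36*k^2 - 131*k - 8)/(16*k^6 - 256*k^5 + 1448*k^4 - 3112*k^3 + 569*k^2 + 3710*k + 1225)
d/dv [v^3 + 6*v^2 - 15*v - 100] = 3*v^2 + 12*v - 15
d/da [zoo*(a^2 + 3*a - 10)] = zoo*(a + 1)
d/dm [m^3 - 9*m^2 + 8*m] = 3*m^2 - 18*m + 8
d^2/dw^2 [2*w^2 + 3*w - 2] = 4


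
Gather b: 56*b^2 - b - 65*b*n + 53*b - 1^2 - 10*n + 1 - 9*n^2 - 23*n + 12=56*b^2 + b*(52 - 65*n) - 9*n^2 - 33*n + 12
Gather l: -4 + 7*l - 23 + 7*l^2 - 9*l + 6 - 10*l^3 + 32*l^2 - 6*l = -10*l^3 + 39*l^2 - 8*l - 21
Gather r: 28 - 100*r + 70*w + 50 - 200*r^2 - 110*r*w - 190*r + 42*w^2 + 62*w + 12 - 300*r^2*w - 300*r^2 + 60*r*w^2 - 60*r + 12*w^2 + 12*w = r^2*(-300*w - 500) + r*(60*w^2 - 110*w - 350) + 54*w^2 + 144*w + 90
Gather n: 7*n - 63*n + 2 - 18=-56*n - 16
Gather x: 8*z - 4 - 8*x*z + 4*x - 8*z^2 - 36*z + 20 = x*(4 - 8*z) - 8*z^2 - 28*z + 16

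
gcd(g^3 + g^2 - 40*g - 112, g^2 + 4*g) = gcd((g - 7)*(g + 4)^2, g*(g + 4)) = g + 4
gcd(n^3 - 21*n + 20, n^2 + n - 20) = n^2 + n - 20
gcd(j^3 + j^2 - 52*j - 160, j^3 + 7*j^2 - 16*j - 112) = j + 4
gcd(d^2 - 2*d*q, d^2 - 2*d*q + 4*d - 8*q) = -d + 2*q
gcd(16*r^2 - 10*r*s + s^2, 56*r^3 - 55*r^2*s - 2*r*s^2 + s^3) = 8*r - s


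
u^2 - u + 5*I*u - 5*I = (u - 1)*(u + 5*I)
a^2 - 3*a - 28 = (a - 7)*(a + 4)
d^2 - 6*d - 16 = (d - 8)*(d + 2)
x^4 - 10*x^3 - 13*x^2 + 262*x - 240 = (x - 8)*(x - 6)*(x - 1)*(x + 5)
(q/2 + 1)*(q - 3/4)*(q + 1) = q^3/2 + 9*q^2/8 - q/8 - 3/4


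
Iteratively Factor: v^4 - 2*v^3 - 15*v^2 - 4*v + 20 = (v + 2)*(v^3 - 4*v^2 - 7*v + 10) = (v + 2)^2*(v^2 - 6*v + 5) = (v - 5)*(v + 2)^2*(v - 1)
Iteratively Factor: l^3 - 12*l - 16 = (l - 4)*(l^2 + 4*l + 4) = (l - 4)*(l + 2)*(l + 2)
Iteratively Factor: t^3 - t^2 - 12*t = (t - 4)*(t^2 + 3*t) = t*(t - 4)*(t + 3)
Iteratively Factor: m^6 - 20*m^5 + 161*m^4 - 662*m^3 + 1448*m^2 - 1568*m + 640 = (m - 2)*(m^5 - 18*m^4 + 125*m^3 - 412*m^2 + 624*m - 320) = (m - 4)*(m - 2)*(m^4 - 14*m^3 + 69*m^2 - 136*m + 80) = (m - 5)*(m - 4)*(m - 2)*(m^3 - 9*m^2 + 24*m - 16) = (m - 5)*(m - 4)^2*(m - 2)*(m^2 - 5*m + 4) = (m - 5)*(m - 4)^2*(m - 2)*(m - 1)*(m - 4)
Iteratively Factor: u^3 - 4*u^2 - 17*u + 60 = (u - 5)*(u^2 + u - 12) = (u - 5)*(u - 3)*(u + 4)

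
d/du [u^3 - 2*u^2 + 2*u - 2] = 3*u^2 - 4*u + 2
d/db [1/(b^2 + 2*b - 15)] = 2*(-b - 1)/(b^2 + 2*b - 15)^2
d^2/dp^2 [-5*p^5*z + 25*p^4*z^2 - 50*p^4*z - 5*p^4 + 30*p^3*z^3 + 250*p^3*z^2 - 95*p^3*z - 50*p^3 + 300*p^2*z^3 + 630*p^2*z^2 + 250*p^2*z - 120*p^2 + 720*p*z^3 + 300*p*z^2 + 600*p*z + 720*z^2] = -100*p^3*z + 300*p^2*z^2 - 600*p^2*z - 60*p^2 + 180*p*z^3 + 1500*p*z^2 - 570*p*z - 300*p + 600*z^3 + 1260*z^2 + 500*z - 240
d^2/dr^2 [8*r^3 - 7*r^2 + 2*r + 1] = 48*r - 14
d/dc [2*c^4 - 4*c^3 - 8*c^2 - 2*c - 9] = 8*c^3 - 12*c^2 - 16*c - 2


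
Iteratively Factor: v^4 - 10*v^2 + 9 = (v + 1)*(v^3 - v^2 - 9*v + 9) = (v - 1)*(v + 1)*(v^2 - 9) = (v - 3)*(v - 1)*(v + 1)*(v + 3)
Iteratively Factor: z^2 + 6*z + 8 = (z + 4)*(z + 2)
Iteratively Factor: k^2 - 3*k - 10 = (k + 2)*(k - 5)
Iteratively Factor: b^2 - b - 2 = (b - 2)*(b + 1)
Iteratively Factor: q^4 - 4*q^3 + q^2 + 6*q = (q + 1)*(q^3 - 5*q^2 + 6*q) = (q - 3)*(q + 1)*(q^2 - 2*q) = q*(q - 3)*(q + 1)*(q - 2)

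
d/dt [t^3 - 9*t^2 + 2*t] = 3*t^2 - 18*t + 2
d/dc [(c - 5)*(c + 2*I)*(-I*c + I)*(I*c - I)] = 4*c^3 + c^2*(-21 + 6*I) + c*(22 - 28*I) - 5 + 22*I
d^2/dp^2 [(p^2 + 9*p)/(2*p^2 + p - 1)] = 4*(17*p^3 + 3*p^2 + 27*p + 5)/(8*p^6 + 12*p^5 - 6*p^4 - 11*p^3 + 3*p^2 + 3*p - 1)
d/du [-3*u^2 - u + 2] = -6*u - 1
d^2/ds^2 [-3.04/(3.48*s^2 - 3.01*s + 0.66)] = (73.631232*s^2 - 63.686784*s - 3.04*(6.96*s - 3.01)*(13.92*s - 6.02) + 13.964544)/(3.48*s^2 - 3.01*s + 0.66)^3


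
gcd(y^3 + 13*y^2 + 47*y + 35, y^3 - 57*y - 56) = y^2 + 8*y + 7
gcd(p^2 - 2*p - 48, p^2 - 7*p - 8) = p - 8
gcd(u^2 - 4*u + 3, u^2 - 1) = u - 1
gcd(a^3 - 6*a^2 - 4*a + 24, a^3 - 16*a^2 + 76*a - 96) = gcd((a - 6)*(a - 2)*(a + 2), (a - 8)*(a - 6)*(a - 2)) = a^2 - 8*a + 12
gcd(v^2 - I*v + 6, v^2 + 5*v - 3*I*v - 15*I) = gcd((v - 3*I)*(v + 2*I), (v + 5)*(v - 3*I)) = v - 3*I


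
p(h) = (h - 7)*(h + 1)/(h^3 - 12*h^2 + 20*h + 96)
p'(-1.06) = -0.14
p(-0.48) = -0.05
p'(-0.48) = -0.07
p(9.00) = 0.61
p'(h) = (h - 7)*(h + 1)*(-3*h^2 + 24*h - 20)/(h^3 - 12*h^2 + 20*h + 96)^2 + (h - 7)/(h^3 - 12*h^2 + 20*h + 96) + (h + 1)/(h^3 - 12*h^2 + 20*h + 96) = (-h^4 + 12*h^3 - 31*h^2 + 24*h - 436)/(h^6 - 24*h^5 + 184*h^4 - 288*h^3 - 1904*h^2 + 3840*h + 9216)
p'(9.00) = -0.50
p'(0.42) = -0.04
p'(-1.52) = -0.50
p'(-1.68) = -1.11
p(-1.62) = 0.19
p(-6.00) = -0.10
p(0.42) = -0.09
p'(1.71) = -0.04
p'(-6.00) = -0.01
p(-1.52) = 0.13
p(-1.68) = 0.25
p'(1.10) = -0.04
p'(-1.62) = -0.79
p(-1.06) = 0.01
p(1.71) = -0.14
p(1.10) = -0.12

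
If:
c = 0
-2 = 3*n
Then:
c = 0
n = -2/3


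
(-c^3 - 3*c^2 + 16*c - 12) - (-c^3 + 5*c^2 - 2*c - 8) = -8*c^2 + 18*c - 4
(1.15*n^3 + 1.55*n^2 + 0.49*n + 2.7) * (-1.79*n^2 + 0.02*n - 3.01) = -2.0585*n^5 - 2.7515*n^4 - 4.3076*n^3 - 9.4887*n^2 - 1.4209*n - 8.127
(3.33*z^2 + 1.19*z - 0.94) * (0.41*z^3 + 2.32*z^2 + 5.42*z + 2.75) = 1.3653*z^5 + 8.2135*z^4 + 20.424*z^3 + 13.4265*z^2 - 1.8223*z - 2.585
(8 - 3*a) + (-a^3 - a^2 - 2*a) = -a^3 - a^2 - 5*a + 8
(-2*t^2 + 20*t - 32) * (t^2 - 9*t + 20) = -2*t^4 + 38*t^3 - 252*t^2 + 688*t - 640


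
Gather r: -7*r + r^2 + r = r^2 - 6*r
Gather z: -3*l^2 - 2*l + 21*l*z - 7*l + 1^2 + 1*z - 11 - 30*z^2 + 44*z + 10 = -3*l^2 - 9*l - 30*z^2 + z*(21*l + 45)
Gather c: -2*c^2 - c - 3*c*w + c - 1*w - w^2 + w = -2*c^2 - 3*c*w - w^2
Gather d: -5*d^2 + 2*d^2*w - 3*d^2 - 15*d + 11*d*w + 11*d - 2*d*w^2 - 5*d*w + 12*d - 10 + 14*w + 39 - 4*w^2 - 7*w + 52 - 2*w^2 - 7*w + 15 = d^2*(2*w - 8) + d*(-2*w^2 + 6*w + 8) - 6*w^2 + 96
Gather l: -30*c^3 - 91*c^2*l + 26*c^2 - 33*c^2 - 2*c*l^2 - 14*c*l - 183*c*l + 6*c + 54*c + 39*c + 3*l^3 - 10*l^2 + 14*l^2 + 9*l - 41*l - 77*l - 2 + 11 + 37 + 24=-30*c^3 - 7*c^2 + 99*c + 3*l^3 + l^2*(4 - 2*c) + l*(-91*c^2 - 197*c - 109) + 70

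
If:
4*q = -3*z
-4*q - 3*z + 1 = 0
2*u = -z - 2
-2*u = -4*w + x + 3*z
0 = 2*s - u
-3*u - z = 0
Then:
No Solution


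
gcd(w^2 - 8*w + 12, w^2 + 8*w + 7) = 1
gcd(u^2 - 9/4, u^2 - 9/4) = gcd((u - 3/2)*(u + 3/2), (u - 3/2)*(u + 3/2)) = u^2 - 9/4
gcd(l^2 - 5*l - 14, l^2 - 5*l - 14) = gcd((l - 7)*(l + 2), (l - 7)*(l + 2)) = l^2 - 5*l - 14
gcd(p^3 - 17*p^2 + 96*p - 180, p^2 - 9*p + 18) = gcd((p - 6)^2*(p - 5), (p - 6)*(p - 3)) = p - 6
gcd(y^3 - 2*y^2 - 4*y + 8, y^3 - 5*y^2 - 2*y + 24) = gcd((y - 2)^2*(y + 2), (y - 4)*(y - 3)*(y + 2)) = y + 2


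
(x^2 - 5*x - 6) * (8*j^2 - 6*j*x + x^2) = 8*j^2*x^2 - 40*j^2*x - 48*j^2 - 6*j*x^3 + 30*j*x^2 + 36*j*x + x^4 - 5*x^3 - 6*x^2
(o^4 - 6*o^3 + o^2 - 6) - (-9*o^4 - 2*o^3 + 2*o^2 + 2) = 10*o^4 - 4*o^3 - o^2 - 8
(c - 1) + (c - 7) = 2*c - 8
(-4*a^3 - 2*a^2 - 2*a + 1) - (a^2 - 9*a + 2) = -4*a^3 - 3*a^2 + 7*a - 1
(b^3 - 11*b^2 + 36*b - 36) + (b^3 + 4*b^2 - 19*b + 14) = 2*b^3 - 7*b^2 + 17*b - 22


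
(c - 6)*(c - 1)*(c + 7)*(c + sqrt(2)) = c^4 + sqrt(2)*c^3 - 43*c^2 - 43*sqrt(2)*c + 42*c + 42*sqrt(2)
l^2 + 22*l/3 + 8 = (l + 4/3)*(l + 6)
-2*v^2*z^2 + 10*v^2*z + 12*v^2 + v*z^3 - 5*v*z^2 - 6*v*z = (-2*v + z)*(z - 6)*(v*z + v)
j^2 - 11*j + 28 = (j - 7)*(j - 4)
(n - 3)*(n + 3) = n^2 - 9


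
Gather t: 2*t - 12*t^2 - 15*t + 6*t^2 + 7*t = -6*t^2 - 6*t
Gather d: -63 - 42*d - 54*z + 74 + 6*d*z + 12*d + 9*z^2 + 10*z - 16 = d*(6*z - 30) + 9*z^2 - 44*z - 5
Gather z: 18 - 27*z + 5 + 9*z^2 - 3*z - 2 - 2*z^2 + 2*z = 7*z^2 - 28*z + 21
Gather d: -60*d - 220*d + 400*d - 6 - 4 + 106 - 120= 120*d - 24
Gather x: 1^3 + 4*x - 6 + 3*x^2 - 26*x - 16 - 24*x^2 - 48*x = -21*x^2 - 70*x - 21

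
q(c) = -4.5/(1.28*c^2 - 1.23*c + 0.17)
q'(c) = -4.5*(1.23 - 2.56*c)/(1.28*c^2 - 1.23*c + 0.17)^2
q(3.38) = -0.42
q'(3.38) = 0.30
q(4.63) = -0.21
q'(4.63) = 0.10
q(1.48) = -3.90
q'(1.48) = 8.66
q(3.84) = -0.31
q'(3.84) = 0.19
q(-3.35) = -0.24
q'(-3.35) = -0.13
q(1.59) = -3.10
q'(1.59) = 6.08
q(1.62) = -2.93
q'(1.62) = 5.56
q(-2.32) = -0.45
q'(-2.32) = -0.33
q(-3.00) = -0.29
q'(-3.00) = -0.17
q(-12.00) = -0.02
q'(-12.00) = -0.00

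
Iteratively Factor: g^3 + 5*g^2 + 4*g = (g + 1)*(g^2 + 4*g) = g*(g + 1)*(g + 4)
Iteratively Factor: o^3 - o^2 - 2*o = (o)*(o^2 - o - 2) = o*(o + 1)*(o - 2)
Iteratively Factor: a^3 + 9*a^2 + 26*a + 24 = (a + 3)*(a^2 + 6*a + 8) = (a + 2)*(a + 3)*(a + 4)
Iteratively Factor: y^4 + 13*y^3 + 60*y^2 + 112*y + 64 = (y + 4)*(y^3 + 9*y^2 + 24*y + 16) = (y + 4)^2*(y^2 + 5*y + 4) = (y + 1)*(y + 4)^2*(y + 4)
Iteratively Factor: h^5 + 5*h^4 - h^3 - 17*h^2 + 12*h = (h - 1)*(h^4 + 6*h^3 + 5*h^2 - 12*h) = (h - 1)*(h + 3)*(h^3 + 3*h^2 - 4*h) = h*(h - 1)*(h + 3)*(h^2 + 3*h - 4) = h*(h - 1)^2*(h + 3)*(h + 4)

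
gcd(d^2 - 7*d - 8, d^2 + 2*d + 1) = d + 1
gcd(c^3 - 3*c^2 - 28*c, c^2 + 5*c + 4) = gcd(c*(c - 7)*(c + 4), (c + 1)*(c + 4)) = c + 4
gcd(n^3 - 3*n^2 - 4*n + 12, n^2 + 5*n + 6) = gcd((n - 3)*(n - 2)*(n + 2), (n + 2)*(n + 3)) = n + 2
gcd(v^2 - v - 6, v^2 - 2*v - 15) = 1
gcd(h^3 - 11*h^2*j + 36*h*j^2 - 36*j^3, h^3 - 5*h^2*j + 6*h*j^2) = h^2 - 5*h*j + 6*j^2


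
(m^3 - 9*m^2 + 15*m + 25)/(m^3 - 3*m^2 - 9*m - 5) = (m - 5)/(m + 1)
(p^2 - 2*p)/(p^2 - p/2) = 2*(p - 2)/(2*p - 1)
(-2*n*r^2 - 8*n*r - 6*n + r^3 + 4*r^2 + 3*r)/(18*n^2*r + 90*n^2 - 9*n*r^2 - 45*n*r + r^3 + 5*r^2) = (-2*n*r^2 - 8*n*r - 6*n + r^3 + 4*r^2 + 3*r)/(18*n^2*r + 90*n^2 - 9*n*r^2 - 45*n*r + r^3 + 5*r^2)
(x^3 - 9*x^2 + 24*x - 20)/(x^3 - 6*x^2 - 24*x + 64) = (x^2 - 7*x + 10)/(x^2 - 4*x - 32)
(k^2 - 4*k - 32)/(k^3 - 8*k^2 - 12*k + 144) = (k - 8)/(k^2 - 12*k + 36)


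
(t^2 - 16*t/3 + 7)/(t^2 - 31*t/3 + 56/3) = (t - 3)/(t - 8)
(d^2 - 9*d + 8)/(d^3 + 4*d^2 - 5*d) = (d - 8)/(d*(d + 5))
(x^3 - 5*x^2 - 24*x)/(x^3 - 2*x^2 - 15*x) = (x - 8)/(x - 5)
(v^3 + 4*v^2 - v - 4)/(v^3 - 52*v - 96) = (-v^3 - 4*v^2 + v + 4)/(-v^3 + 52*v + 96)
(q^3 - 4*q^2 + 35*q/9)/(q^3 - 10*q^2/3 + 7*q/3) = (q - 5/3)/(q - 1)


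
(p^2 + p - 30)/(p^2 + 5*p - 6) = (p - 5)/(p - 1)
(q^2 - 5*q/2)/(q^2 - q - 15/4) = 2*q/(2*q + 3)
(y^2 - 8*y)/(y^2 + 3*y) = (y - 8)/(y + 3)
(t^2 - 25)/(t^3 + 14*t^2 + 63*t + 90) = (t - 5)/(t^2 + 9*t + 18)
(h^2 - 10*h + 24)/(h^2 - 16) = (h - 6)/(h + 4)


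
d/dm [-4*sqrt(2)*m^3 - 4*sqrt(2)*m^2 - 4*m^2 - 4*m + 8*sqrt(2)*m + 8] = -12*sqrt(2)*m^2 - 8*sqrt(2)*m - 8*m - 4 + 8*sqrt(2)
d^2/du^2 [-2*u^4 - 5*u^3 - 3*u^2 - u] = -24*u^2 - 30*u - 6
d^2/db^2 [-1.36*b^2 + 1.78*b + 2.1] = -2.72000000000000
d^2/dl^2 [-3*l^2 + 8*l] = -6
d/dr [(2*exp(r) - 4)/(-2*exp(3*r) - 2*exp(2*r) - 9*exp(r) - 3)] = 2*((exp(r) - 2)*(6*exp(2*r) + 4*exp(r) + 9) - 2*exp(3*r) - 2*exp(2*r) - 9*exp(r) - 3)*exp(r)/(2*exp(3*r) + 2*exp(2*r) + 9*exp(r) + 3)^2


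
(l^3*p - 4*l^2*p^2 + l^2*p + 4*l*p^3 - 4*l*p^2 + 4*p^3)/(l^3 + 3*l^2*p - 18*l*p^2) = p*(l^3 - 4*l^2*p + l^2 + 4*l*p^2 - 4*l*p + 4*p^2)/(l*(l^2 + 3*l*p - 18*p^2))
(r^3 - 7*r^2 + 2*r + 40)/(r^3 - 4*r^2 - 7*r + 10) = (r - 4)/(r - 1)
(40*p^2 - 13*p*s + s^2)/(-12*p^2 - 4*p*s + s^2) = (-40*p^2 + 13*p*s - s^2)/(12*p^2 + 4*p*s - s^2)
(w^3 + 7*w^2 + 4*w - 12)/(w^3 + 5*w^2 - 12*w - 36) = (w - 1)/(w - 3)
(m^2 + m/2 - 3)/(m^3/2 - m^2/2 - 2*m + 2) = (2*m - 3)/(m^2 - 3*m + 2)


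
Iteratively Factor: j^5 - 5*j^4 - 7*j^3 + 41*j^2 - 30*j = (j - 5)*(j^4 - 7*j^2 + 6*j) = j*(j - 5)*(j^3 - 7*j + 6) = j*(j - 5)*(j + 3)*(j^2 - 3*j + 2) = j*(j - 5)*(j - 2)*(j + 3)*(j - 1)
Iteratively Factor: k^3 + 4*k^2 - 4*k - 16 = (k + 2)*(k^2 + 2*k - 8) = (k + 2)*(k + 4)*(k - 2)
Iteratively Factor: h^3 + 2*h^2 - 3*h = (h)*(h^2 + 2*h - 3) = h*(h + 3)*(h - 1)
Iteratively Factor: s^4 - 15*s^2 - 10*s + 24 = (s - 1)*(s^3 + s^2 - 14*s - 24) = (s - 1)*(s + 3)*(s^2 - 2*s - 8) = (s - 1)*(s + 2)*(s + 3)*(s - 4)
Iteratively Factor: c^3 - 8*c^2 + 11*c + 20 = (c - 4)*(c^2 - 4*c - 5) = (c - 4)*(c + 1)*(c - 5)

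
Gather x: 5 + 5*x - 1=5*x + 4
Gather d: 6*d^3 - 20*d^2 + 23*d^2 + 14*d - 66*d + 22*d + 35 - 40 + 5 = 6*d^3 + 3*d^2 - 30*d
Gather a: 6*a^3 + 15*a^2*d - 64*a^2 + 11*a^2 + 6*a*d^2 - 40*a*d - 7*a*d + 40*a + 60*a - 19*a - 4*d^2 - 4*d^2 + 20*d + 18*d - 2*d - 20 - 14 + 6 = 6*a^3 + a^2*(15*d - 53) + a*(6*d^2 - 47*d + 81) - 8*d^2 + 36*d - 28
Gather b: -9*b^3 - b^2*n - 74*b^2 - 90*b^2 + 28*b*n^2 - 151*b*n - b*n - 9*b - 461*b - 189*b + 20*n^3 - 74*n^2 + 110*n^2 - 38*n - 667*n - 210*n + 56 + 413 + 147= -9*b^3 + b^2*(-n - 164) + b*(28*n^2 - 152*n - 659) + 20*n^3 + 36*n^2 - 915*n + 616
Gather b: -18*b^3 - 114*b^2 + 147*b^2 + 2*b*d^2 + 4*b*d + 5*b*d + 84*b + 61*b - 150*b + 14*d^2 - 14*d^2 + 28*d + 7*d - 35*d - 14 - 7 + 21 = -18*b^3 + 33*b^2 + b*(2*d^2 + 9*d - 5)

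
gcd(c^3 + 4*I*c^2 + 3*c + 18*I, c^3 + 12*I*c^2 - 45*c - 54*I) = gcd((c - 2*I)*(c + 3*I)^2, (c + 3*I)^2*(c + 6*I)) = c^2 + 6*I*c - 9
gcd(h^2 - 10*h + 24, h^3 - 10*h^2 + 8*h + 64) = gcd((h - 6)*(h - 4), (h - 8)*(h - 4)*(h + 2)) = h - 4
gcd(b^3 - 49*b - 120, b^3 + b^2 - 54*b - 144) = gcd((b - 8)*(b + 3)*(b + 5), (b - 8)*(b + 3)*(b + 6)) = b^2 - 5*b - 24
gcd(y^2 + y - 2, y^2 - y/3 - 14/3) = y + 2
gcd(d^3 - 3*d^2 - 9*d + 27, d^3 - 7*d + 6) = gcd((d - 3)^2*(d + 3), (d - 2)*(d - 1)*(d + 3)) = d + 3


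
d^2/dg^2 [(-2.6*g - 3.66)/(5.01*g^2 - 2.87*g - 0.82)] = ((2.6*g + 3.66)*(10.02*g - 2.87)*(20.04*g - 5.74) + (78.156*g + 21.7492)*(-5.01*g^2 + 2.87*g + 0.82))/(-5.01*g^2 + 2.87*g + 0.82)^3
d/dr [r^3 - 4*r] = 3*r^2 - 4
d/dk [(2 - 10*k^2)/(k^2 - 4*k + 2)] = 4*(10*k^2 - 11*k + 2)/(k^4 - 8*k^3 + 20*k^2 - 16*k + 4)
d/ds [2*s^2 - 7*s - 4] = 4*s - 7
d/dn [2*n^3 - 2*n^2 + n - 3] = 6*n^2 - 4*n + 1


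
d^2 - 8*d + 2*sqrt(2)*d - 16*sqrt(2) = (d - 8)*(d + 2*sqrt(2))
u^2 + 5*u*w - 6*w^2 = (u - w)*(u + 6*w)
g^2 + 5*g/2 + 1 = (g + 1/2)*(g + 2)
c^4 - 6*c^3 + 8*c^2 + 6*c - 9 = (c - 3)^2*(c - 1)*(c + 1)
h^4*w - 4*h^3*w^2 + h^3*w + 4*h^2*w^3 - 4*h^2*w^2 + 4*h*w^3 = h*(h - 2*w)^2*(h*w + w)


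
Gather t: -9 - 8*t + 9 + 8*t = 0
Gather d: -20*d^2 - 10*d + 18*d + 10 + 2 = -20*d^2 + 8*d + 12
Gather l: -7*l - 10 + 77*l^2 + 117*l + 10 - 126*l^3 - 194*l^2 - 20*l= -126*l^3 - 117*l^2 + 90*l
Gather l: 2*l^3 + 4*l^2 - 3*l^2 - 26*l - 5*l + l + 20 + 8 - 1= 2*l^3 + l^2 - 30*l + 27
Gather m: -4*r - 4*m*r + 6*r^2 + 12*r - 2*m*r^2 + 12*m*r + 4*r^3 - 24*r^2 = m*(-2*r^2 + 8*r) + 4*r^3 - 18*r^2 + 8*r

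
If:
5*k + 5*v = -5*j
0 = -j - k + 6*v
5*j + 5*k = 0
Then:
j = -k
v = 0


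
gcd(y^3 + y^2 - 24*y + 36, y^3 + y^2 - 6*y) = y - 2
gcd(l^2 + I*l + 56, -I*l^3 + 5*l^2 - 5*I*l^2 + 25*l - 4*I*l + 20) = 1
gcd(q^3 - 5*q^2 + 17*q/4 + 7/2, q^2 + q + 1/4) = q + 1/2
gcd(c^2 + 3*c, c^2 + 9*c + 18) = c + 3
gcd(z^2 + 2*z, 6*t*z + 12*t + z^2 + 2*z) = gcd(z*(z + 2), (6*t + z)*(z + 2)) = z + 2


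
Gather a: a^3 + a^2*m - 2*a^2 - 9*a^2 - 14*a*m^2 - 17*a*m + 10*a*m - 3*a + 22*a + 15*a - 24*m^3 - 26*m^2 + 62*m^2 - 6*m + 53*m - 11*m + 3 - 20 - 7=a^3 + a^2*(m - 11) + a*(-14*m^2 - 7*m + 34) - 24*m^3 + 36*m^2 + 36*m - 24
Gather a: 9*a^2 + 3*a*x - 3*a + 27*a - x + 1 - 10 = 9*a^2 + a*(3*x + 24) - x - 9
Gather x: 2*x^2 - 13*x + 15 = 2*x^2 - 13*x + 15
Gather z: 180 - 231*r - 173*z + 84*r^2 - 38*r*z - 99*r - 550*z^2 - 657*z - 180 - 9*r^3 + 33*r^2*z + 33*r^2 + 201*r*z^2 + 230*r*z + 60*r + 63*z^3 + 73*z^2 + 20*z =-9*r^3 + 117*r^2 - 270*r + 63*z^3 + z^2*(201*r - 477) + z*(33*r^2 + 192*r - 810)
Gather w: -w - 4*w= -5*w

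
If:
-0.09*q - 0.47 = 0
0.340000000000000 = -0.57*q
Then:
No Solution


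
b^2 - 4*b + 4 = (b - 2)^2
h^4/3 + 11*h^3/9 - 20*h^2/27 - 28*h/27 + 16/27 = (h/3 + 1/3)*(h - 2/3)^2*(h + 4)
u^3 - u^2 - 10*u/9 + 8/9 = (u - 4/3)*(u - 2/3)*(u + 1)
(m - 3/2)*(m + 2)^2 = m^3 + 5*m^2/2 - 2*m - 6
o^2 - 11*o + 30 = (o - 6)*(o - 5)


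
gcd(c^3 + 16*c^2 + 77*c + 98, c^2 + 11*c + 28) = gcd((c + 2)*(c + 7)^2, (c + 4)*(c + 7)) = c + 7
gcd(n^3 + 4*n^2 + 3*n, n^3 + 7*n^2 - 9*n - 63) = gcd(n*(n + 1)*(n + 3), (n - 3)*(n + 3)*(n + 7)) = n + 3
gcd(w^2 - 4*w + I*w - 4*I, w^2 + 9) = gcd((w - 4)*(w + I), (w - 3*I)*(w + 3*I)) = 1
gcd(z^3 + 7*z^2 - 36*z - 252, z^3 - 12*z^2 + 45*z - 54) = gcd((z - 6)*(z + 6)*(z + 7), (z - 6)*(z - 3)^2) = z - 6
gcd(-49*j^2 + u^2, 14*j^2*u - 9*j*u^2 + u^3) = -7*j + u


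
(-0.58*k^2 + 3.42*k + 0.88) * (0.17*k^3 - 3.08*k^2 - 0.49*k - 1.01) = -0.0986*k^5 + 2.3678*k^4 - 10.0998*k^3 - 3.8004*k^2 - 3.8854*k - 0.8888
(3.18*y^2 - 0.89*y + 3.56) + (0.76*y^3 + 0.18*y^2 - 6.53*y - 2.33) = 0.76*y^3 + 3.36*y^2 - 7.42*y + 1.23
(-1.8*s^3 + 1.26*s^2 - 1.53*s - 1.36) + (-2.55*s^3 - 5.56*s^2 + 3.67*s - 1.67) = -4.35*s^3 - 4.3*s^2 + 2.14*s - 3.03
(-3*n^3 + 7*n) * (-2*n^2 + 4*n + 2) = 6*n^5 - 12*n^4 - 20*n^3 + 28*n^2 + 14*n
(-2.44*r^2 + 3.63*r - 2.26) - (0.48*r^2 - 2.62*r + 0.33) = -2.92*r^2 + 6.25*r - 2.59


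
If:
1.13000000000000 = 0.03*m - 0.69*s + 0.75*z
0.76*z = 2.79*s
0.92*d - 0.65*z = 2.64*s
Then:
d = 1.48819541841982*z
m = 37.6666666666667 - 18.7347670250896*z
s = 0.272401433691756*z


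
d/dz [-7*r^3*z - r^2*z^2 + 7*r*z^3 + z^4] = -7*r^3 - 2*r^2*z + 21*r*z^2 + 4*z^3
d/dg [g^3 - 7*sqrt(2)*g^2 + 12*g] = 3*g^2 - 14*sqrt(2)*g + 12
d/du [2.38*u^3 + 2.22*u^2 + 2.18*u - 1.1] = 7.14*u^2 + 4.44*u + 2.18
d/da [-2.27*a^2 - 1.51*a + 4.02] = -4.54*a - 1.51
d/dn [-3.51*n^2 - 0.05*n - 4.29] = -7.02*n - 0.05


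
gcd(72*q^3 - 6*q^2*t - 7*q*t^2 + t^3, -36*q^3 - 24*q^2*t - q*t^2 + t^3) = 18*q^2 + 3*q*t - t^2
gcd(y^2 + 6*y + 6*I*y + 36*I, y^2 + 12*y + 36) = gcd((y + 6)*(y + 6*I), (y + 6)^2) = y + 6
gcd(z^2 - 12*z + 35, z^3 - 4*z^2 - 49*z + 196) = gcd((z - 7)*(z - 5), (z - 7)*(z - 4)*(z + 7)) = z - 7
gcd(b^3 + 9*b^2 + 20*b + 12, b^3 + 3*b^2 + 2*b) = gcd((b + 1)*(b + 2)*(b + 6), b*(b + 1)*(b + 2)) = b^2 + 3*b + 2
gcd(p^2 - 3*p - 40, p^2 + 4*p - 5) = p + 5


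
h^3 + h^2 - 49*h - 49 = (h - 7)*(h + 1)*(h + 7)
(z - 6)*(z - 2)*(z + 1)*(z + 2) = z^4 - 5*z^3 - 10*z^2 + 20*z + 24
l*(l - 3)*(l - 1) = l^3 - 4*l^2 + 3*l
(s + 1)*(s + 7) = s^2 + 8*s + 7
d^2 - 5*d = d*(d - 5)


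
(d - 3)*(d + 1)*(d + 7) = d^3 + 5*d^2 - 17*d - 21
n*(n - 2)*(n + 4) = n^3 + 2*n^2 - 8*n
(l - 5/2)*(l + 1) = l^2 - 3*l/2 - 5/2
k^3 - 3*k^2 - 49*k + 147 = (k - 7)*(k - 3)*(k + 7)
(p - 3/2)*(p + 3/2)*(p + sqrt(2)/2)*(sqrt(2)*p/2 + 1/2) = sqrt(2)*p^4/2 + p^3 - 7*sqrt(2)*p^2/8 - 9*p/4 - 9*sqrt(2)/16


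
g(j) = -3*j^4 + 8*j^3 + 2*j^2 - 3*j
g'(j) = -12*j^3 + 24*j^2 + 4*j - 3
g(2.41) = 15.16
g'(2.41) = -21.94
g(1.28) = 8.16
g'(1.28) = 16.28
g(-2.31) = -166.43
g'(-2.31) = 263.74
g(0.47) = -0.28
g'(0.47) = 2.94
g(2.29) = 17.19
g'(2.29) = -12.09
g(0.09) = -0.25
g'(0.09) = -2.45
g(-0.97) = -5.17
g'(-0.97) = 26.65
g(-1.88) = -77.92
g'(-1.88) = 154.04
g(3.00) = -18.00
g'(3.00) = -99.00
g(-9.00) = -25326.00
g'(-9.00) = 10653.00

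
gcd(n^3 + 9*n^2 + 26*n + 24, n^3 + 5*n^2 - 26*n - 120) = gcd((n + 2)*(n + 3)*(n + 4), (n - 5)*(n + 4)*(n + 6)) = n + 4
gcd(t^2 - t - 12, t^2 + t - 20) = t - 4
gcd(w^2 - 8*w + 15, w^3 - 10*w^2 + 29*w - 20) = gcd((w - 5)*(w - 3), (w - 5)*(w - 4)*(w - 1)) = w - 5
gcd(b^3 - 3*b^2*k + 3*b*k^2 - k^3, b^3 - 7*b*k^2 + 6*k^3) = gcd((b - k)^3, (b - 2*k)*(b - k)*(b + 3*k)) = b - k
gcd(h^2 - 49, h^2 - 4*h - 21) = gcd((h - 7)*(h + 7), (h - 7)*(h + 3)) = h - 7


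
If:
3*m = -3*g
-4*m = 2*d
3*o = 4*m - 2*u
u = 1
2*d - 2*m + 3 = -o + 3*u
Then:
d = 2/7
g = 1/7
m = -1/7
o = -6/7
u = 1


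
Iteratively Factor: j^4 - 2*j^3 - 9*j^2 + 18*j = (j)*(j^3 - 2*j^2 - 9*j + 18) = j*(j - 3)*(j^2 + j - 6) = j*(j - 3)*(j + 3)*(j - 2)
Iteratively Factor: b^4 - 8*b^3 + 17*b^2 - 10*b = (b - 5)*(b^3 - 3*b^2 + 2*b) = (b - 5)*(b - 1)*(b^2 - 2*b) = b*(b - 5)*(b - 1)*(b - 2)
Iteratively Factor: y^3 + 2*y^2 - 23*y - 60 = (y + 4)*(y^2 - 2*y - 15) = (y + 3)*(y + 4)*(y - 5)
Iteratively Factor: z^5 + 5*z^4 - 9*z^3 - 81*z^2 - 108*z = (z)*(z^4 + 5*z^3 - 9*z^2 - 81*z - 108) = z*(z + 3)*(z^3 + 2*z^2 - 15*z - 36) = z*(z + 3)^2*(z^2 - z - 12) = z*(z - 4)*(z + 3)^2*(z + 3)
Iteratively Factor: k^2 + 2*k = (k + 2)*(k)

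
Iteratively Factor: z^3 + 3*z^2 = (z + 3)*(z^2) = z*(z + 3)*(z)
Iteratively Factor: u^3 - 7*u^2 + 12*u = (u - 4)*(u^2 - 3*u) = (u - 4)*(u - 3)*(u)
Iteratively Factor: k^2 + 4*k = (k)*(k + 4)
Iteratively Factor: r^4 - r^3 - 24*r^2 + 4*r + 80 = (r + 2)*(r^3 - 3*r^2 - 18*r + 40) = (r - 2)*(r + 2)*(r^2 - r - 20) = (r - 2)*(r + 2)*(r + 4)*(r - 5)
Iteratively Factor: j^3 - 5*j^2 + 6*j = (j - 3)*(j^2 - 2*j) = j*(j - 3)*(j - 2)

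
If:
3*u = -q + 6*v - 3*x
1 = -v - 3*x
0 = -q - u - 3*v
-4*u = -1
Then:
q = -1/10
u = 1/4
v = -1/20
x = -19/60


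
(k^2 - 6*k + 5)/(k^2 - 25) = (k - 1)/(k + 5)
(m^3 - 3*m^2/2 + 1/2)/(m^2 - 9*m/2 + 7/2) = (2*m^2 - m - 1)/(2*m - 7)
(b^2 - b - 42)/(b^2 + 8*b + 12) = (b - 7)/(b + 2)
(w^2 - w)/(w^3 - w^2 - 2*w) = (1 - w)/(-w^2 + w + 2)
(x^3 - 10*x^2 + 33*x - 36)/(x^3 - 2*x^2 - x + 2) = (x^3 - 10*x^2 + 33*x - 36)/(x^3 - 2*x^2 - x + 2)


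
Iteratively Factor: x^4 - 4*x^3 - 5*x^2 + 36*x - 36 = (x - 3)*(x^3 - x^2 - 8*x + 12) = (x - 3)*(x - 2)*(x^2 + x - 6) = (x - 3)*(x - 2)^2*(x + 3)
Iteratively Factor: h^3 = (h)*(h^2) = h^2*(h)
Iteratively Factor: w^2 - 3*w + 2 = (w - 1)*(w - 2)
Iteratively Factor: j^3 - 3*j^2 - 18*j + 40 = (j + 4)*(j^2 - 7*j + 10) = (j - 5)*(j + 4)*(j - 2)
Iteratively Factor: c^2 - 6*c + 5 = (c - 1)*(c - 5)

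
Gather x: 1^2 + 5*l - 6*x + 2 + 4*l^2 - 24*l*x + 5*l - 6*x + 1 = 4*l^2 + 10*l + x*(-24*l - 12) + 4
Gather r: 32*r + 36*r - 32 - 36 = 68*r - 68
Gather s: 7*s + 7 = 7*s + 7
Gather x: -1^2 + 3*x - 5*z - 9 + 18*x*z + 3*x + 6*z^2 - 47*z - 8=x*(18*z + 6) + 6*z^2 - 52*z - 18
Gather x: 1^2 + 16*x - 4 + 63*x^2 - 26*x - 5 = 63*x^2 - 10*x - 8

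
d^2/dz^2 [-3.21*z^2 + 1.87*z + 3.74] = -6.42000000000000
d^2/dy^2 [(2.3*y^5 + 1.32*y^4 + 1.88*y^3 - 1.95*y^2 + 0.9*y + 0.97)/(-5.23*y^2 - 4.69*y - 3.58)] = (-377.47002*y^7 - 974.867816*y^6 - 1576.508424*y^5 - 1481.02224*y^4 - 1101.365926*y^3 - 770.66289*y^2 - 186.219666*y + 73.857282)/(143.055667*y^6 + 384.855303*y^5 + 638.888955*y^4 + 630.038185*y^3 + 437.32743*y^2 + 180.326748*y + 45.882712)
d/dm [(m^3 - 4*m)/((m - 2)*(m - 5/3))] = 3*(3*m^2 - 10*m - 10)/(9*m^2 - 30*m + 25)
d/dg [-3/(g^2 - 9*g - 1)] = 3*(2*g - 9)/(-g^2 + 9*g + 1)^2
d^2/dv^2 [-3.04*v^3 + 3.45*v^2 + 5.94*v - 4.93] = 6.9 - 18.24*v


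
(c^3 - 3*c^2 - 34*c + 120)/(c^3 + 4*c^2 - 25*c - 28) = (c^2 + c - 30)/(c^2 + 8*c + 7)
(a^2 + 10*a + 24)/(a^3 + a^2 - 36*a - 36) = (a + 4)/(a^2 - 5*a - 6)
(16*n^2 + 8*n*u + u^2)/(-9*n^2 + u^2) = (16*n^2 + 8*n*u + u^2)/(-9*n^2 + u^2)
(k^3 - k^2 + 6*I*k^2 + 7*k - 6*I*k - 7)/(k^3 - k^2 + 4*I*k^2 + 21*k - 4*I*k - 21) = (k - I)/(k - 3*I)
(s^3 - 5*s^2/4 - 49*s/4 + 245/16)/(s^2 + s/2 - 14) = (8*s^2 + 18*s - 35)/(8*(s + 4))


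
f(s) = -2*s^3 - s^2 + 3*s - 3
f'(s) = -6*s^2 - 2*s + 3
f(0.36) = -2.14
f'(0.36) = 1.50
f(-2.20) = 6.86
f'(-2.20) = -21.64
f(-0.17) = -3.53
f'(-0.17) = 3.17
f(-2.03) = 3.52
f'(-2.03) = -17.67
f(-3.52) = 61.28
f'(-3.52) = -64.30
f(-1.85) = 0.69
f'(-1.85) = -13.84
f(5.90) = -430.87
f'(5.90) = -217.66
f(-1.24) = -4.44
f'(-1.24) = -3.75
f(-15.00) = 6477.00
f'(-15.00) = -1317.00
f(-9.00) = 1347.00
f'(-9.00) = -465.00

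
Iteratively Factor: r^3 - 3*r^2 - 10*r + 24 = (r - 2)*(r^2 - r - 12) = (r - 2)*(r + 3)*(r - 4)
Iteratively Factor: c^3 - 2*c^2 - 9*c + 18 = (c - 3)*(c^2 + c - 6) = (c - 3)*(c - 2)*(c + 3)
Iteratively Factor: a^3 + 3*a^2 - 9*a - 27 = (a + 3)*(a^2 - 9) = (a - 3)*(a + 3)*(a + 3)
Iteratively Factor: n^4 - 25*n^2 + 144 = (n - 3)*(n^3 + 3*n^2 - 16*n - 48) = (n - 3)*(n + 3)*(n^2 - 16) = (n - 3)*(n + 3)*(n + 4)*(n - 4)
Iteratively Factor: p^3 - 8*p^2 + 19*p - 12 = (p - 4)*(p^2 - 4*p + 3) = (p - 4)*(p - 3)*(p - 1)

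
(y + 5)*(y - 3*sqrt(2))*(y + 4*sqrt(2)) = y^3 + sqrt(2)*y^2 + 5*y^2 - 24*y + 5*sqrt(2)*y - 120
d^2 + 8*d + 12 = (d + 2)*(d + 6)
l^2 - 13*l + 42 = (l - 7)*(l - 6)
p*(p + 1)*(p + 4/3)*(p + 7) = p^4 + 28*p^3/3 + 53*p^2/3 + 28*p/3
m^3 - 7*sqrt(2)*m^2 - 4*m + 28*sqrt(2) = (m - 2)*(m + 2)*(m - 7*sqrt(2))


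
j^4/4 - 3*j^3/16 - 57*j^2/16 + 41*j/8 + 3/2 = (j/4 + 1)*(j - 3)*(j - 2)*(j + 1/4)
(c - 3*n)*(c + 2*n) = c^2 - c*n - 6*n^2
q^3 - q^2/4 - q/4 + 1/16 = (q - 1/2)*(q - 1/4)*(q + 1/2)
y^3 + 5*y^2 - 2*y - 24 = (y - 2)*(y + 3)*(y + 4)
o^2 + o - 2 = (o - 1)*(o + 2)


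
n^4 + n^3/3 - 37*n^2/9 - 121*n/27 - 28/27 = (n - 7/3)*(n + 1/3)*(n + 1)*(n + 4/3)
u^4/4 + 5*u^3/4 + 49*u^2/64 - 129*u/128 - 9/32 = (u/4 + 1)*(u - 3/4)*(u + 1/4)*(u + 3/2)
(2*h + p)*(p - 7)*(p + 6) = 2*h*p^2 - 2*h*p - 84*h + p^3 - p^2 - 42*p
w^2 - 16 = (w - 4)*(w + 4)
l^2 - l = l*(l - 1)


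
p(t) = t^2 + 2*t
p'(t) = 2*t + 2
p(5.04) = 35.48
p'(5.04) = 12.08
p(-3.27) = 4.15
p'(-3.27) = -4.54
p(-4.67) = 12.47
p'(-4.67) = -7.34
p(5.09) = 36.09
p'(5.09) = 12.18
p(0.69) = 1.86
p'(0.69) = 3.38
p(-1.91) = -0.17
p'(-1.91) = -1.82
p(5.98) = 47.72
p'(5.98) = 13.96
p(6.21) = 50.98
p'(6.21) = 14.42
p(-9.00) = 63.00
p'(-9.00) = -16.00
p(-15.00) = 195.00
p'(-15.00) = -28.00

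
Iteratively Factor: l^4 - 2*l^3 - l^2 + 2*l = (l)*(l^3 - 2*l^2 - l + 2) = l*(l + 1)*(l^2 - 3*l + 2) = l*(l - 2)*(l + 1)*(l - 1)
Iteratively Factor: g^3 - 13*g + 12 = (g + 4)*(g^2 - 4*g + 3) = (g - 3)*(g + 4)*(g - 1)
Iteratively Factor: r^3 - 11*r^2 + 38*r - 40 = (r - 5)*(r^2 - 6*r + 8) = (r - 5)*(r - 2)*(r - 4)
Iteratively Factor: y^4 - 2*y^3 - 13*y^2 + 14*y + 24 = (y - 4)*(y^3 + 2*y^2 - 5*y - 6) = (y - 4)*(y + 1)*(y^2 + y - 6) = (y - 4)*(y + 1)*(y + 3)*(y - 2)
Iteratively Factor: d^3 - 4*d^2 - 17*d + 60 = (d - 3)*(d^2 - d - 20) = (d - 3)*(d + 4)*(d - 5)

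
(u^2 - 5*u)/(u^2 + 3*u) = (u - 5)/(u + 3)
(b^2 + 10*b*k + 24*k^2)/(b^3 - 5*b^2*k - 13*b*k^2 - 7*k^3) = (b^2 + 10*b*k + 24*k^2)/(b^3 - 5*b^2*k - 13*b*k^2 - 7*k^3)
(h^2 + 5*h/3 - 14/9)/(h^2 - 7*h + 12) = (9*h^2 + 15*h - 14)/(9*(h^2 - 7*h + 12))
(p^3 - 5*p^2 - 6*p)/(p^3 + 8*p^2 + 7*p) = (p - 6)/(p + 7)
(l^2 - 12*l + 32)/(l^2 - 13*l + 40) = (l - 4)/(l - 5)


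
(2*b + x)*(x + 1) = 2*b*x + 2*b + x^2 + x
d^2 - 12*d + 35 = (d - 7)*(d - 5)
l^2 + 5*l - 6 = (l - 1)*(l + 6)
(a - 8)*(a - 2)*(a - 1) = a^3 - 11*a^2 + 26*a - 16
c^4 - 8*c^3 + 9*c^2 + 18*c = c*(c - 6)*(c - 3)*(c + 1)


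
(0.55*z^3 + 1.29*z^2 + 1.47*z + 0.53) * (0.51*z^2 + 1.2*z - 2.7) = 0.2805*z^5 + 1.3179*z^4 + 0.8127*z^3 - 1.4487*z^2 - 3.333*z - 1.431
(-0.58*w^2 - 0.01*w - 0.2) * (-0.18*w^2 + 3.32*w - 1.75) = 0.1044*w^4 - 1.9238*w^3 + 1.0178*w^2 - 0.6465*w + 0.35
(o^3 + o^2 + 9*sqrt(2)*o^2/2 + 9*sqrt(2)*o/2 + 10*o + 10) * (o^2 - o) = o^5 + 9*sqrt(2)*o^4/2 + 9*o^3 - 9*sqrt(2)*o^2/2 - 10*o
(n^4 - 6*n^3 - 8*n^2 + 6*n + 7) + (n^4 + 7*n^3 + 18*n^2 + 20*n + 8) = 2*n^4 + n^3 + 10*n^2 + 26*n + 15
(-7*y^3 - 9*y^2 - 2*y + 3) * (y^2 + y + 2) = -7*y^5 - 16*y^4 - 25*y^3 - 17*y^2 - y + 6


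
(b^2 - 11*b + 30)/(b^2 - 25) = (b - 6)/(b + 5)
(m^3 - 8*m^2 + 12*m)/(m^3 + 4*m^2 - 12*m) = (m - 6)/(m + 6)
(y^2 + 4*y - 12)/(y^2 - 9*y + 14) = (y + 6)/(y - 7)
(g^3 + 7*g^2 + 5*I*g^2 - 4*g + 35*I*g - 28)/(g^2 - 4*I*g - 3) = (g^3 + g^2*(7 + 5*I) + g*(-4 + 35*I) - 28)/(g^2 - 4*I*g - 3)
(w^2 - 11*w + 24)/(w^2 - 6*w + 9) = (w - 8)/(w - 3)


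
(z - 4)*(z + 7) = z^2 + 3*z - 28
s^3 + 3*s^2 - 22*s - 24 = (s - 4)*(s + 1)*(s + 6)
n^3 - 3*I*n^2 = n^2*(n - 3*I)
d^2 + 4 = (d - 2*I)*(d + 2*I)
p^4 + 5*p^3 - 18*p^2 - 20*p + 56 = (p - 2)^2*(p + 2)*(p + 7)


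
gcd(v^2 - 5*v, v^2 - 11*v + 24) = 1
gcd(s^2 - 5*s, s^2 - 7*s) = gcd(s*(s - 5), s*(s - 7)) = s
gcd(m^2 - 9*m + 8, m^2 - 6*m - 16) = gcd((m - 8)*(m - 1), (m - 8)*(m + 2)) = m - 8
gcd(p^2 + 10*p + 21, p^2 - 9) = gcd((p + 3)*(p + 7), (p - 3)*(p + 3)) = p + 3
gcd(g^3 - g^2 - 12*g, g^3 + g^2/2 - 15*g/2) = g^2 + 3*g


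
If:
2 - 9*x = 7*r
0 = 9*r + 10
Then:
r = -10/9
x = 88/81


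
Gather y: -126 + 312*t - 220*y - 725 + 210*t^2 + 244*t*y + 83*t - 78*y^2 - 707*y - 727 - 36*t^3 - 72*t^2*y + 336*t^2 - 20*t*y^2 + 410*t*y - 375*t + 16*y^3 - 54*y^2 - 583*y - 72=-36*t^3 + 546*t^2 + 20*t + 16*y^3 + y^2*(-20*t - 132) + y*(-72*t^2 + 654*t - 1510) - 1650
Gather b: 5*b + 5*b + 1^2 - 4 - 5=10*b - 8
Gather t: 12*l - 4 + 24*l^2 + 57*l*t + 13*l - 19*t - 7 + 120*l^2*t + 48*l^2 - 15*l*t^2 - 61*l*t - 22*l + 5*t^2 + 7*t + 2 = 72*l^2 + 3*l + t^2*(5 - 15*l) + t*(120*l^2 - 4*l - 12) - 9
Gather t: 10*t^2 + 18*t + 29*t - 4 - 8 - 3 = 10*t^2 + 47*t - 15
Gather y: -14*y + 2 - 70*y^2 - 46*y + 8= -70*y^2 - 60*y + 10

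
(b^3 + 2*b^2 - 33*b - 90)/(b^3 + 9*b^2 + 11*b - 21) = (b^2 - b - 30)/(b^2 + 6*b - 7)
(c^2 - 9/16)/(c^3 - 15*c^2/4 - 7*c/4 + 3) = (c + 3/4)/(c^2 - 3*c - 4)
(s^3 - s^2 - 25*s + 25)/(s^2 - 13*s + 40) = (s^2 + 4*s - 5)/(s - 8)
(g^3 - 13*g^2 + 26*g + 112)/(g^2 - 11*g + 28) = (g^2 - 6*g - 16)/(g - 4)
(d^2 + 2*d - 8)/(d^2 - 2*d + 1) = (d^2 + 2*d - 8)/(d^2 - 2*d + 1)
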